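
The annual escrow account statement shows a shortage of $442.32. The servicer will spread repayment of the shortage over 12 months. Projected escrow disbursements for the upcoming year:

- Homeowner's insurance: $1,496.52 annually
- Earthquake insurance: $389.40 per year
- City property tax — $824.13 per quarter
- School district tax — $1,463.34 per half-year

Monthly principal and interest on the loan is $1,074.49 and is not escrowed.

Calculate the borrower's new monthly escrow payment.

Homeowner's insurance — $1,496.52 per year
Earthquake insurance — $389.40 per year
City property tax — $824.13 × 4 = $3,296.52 per year
School district tax — $1,463.34 × 2 = $2,926.68 per year
Yearly total = $1,496.52 + $389.40 + $3,296.52 + $2,926.68 = $8,109.12
Monthly escrow = $8,109.12 ÷ 12 = $675.76
Shortage spread = $442.32 / 12 = $36.86/mo
Adjusted monthly = $675.76 + $36.86 = $712.62

$712.62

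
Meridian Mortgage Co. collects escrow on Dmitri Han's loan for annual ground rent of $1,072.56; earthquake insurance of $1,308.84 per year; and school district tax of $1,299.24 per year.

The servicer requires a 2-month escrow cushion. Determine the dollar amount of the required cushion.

Ground rent: $1,072.56/yr
Earthquake insurance: $1,308.84/yr
School district tax: $1,299.24/yr
Total per year = $1,072.56 + $1,308.84 + $1,299.24 = $3,680.64
Per month = $3,680.64 ÷ 12 = $306.72
Reserve = 2 × $306.72 = $613.44

$613.44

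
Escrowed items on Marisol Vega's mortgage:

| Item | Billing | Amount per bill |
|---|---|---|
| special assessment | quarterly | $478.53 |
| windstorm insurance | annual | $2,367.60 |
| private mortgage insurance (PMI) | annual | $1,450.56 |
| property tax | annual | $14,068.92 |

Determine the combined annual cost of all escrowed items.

Special assessment: $478.53 × 4 = $1,914.12/yr
Windstorm insurance: $2,367.60/yr
Private mortgage insurance (PMI): $1,450.56/yr
Property tax: $14,068.92/yr
Annual escrow total = $19,801.20

$19,801.20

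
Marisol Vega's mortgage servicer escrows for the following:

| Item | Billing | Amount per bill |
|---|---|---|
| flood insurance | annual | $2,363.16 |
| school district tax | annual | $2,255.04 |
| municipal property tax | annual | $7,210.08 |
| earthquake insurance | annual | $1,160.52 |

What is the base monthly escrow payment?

Flood insurance: $2,363.16 annually
School district tax: $2,255.04 annually
Municipal property tax: $7,210.08 annually
Earthquake insurance: $1,160.52 annually
Annual escrow total = $12,988.80
Per month = $12,988.80 / 12 = $1,082.40

$1,082.40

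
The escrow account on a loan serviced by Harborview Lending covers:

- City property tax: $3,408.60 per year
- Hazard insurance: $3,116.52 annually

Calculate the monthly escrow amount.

City property tax = $3,408.60 annually
Hazard insurance = $3,116.52 annually
Total per year = $6,525.12
Monthly escrow = $6,525.12 / 12 = $543.76

$543.76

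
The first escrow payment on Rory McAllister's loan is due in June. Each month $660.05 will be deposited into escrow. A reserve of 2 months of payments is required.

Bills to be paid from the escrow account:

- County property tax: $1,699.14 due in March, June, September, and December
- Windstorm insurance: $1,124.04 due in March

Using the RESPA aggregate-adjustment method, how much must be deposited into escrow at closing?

Cushion = 2 × $660.05 = $1,320.10
Trial balance (start $0, +$660.05 each month, − disbursements):
  Jun: +$660.05 − $1,699.14 → -$1,039.09
  Jul: +$660.05 → -$379.04
  Aug: +$660.05 → $281.01
  Sep: +$660.05 − $1,699.14 → -$758.08
  Oct: +$660.05 → -$98.03
  Nov: +$660.05 → $562.02
  Dec: +$660.05 − $1,699.14 → -$477.07
  Jan: +$660.05 → $182.98
  Feb: +$660.05 → $843.03
  Mar: +$660.05 − $2,823.18 → -$1,320.10
  Apr: +$660.05 → -$660.05
  May: +$660.05 → $0.00
Lowest trial balance = -$1,320.10 (Mar)
Initial deposit = cushion − low point = $1,320.10 − (-$1,320.10) = $2,640.20

$2,640.20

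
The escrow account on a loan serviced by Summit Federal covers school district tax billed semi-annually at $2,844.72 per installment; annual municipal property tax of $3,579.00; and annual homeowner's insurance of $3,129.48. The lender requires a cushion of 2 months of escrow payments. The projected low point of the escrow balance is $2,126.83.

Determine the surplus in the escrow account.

$60.51

School district tax — $2,844.72 × 2 = $5,689.44
Municipal property tax — $3,579.00
Homeowner's insurance — $3,129.48
Combined annual = $5,689.44 + $3,579.00 + $3,129.48 = $12,397.92
Per month = $12,397.92 / 12 = $1,033.16
Required cushion = 2 × $1,033.16 = $2,066.32
Surplus = $2,126.83 − $2,066.32 = $60.51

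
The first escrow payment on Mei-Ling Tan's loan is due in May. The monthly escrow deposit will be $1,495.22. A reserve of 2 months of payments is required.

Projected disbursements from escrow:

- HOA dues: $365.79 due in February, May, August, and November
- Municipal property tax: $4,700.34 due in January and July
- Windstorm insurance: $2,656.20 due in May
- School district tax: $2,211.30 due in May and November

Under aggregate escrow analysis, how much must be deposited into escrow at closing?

$8,438.41

Cushion = 2 × $1,495.22 = $2,990.44
Trial balance (start $0, +$1,495.22 each month, − disbursements):
  May: +$1,495.22 − $5,233.29 → -$3,738.07
  Jun: +$1,495.22 → -$2,242.85
  Jul: +$1,495.22 − $4,700.34 → -$5,447.97
  Aug: +$1,495.22 − $365.79 → -$4,318.54
  Sep: +$1,495.22 → -$2,823.32
  Oct: +$1,495.22 → -$1,328.10
  Nov: +$1,495.22 − $2,577.09 → -$2,409.97
  Dec: +$1,495.22 → -$914.75
  Jan: +$1,495.22 − $4,700.34 → -$4,119.87
  Feb: +$1,495.22 − $365.79 → -$2,990.44
  Mar: +$1,495.22 → -$1,495.22
  Apr: +$1,495.22 → $0.00
Lowest trial balance = -$5,447.97 (Jul)
Initial deposit = cushion − low point = $2,990.44 − (-$5,447.97) = $8,438.41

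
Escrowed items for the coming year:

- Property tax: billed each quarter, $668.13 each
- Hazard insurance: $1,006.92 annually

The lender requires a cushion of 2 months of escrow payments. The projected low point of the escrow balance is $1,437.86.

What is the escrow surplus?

$824.62

Property tax — $668.13 × 4 = $2,672.52 annually
Hazard insurance — $1,006.92 annually
Total annual escrow = $2,672.52 + $1,006.92 = $3,679.44
Base monthly escrow = $3,679.44 ÷ 12 = $306.62
Cushion = 2 × $306.62 = $613.24
Surplus = $1,437.86 − $613.24 = $824.62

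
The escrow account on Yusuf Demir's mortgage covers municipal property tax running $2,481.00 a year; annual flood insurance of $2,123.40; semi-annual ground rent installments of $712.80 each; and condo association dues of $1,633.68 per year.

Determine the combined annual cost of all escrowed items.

Municipal property tax = $2,481.00
Flood insurance = $2,123.40
Ground rent = $712.80 × 2 = $1,425.60
Condo association dues = $1,633.68
Total per year = $2,481.00 + $2,123.40 + $1,425.60 + $1,633.68 = $7,663.68

$7,663.68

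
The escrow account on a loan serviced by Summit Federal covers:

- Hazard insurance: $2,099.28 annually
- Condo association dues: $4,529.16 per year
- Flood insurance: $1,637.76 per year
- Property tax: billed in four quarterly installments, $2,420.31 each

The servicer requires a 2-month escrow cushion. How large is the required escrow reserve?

Hazard insurance — $2,099.28 per year
Condo association dues — $4,529.16 per year
Flood insurance — $1,637.76 per year
Property tax — $2,420.31 × 4 = $9,681.24 per year
Total per year = $2,099.28 + $4,529.16 + $1,637.76 + $9,681.24 = $17,947.44
Monthly = $17,947.44 / 12 = $1,495.62
Cushion = 2 × $1,495.62 = $2,991.24

$2,991.24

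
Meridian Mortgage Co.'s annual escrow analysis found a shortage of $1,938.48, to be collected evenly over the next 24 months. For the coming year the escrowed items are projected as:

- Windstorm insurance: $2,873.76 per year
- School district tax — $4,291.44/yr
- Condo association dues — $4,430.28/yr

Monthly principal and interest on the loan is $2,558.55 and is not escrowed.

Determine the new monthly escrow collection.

Windstorm insurance — $2,873.76 annually
School district tax — $4,291.44 annually
Condo association dues — $4,430.28 annually
Combined annual = $2,873.76 + $4,291.44 + $4,430.28 = $11,595.48
Monthly = $11,595.48 / 12 = $966.29
Shortage spread = $1,938.48 ÷ 24 = $80.77/mo
New monthly escrow = $966.29 + $80.77 = $1,047.06

$1,047.06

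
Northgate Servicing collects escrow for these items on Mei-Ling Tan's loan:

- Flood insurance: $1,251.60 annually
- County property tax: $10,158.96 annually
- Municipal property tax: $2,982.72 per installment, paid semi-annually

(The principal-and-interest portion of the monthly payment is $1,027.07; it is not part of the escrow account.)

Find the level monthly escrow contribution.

$1,448.00

Flood insurance: $1,251.60 annually
County property tax: $10,158.96 annually
Municipal property tax: $2,982.72 × 2 = $5,965.44 annually
Combined annual = $1,251.60 + $10,158.96 + $5,965.44 = $17,376.00
Per month = $17,376.00 / 12 = $1,448.00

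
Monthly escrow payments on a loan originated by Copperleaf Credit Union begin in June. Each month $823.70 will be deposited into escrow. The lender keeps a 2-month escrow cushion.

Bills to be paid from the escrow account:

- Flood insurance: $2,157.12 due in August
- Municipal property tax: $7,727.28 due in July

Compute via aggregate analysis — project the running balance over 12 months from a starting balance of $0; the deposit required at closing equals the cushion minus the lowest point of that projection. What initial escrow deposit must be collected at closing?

$9,060.70

Cushion = 2 × $823.70 = $1,647.40
Trial balance (start $0, +$823.70 each month, − disbursements):
  Jun: +$823.70 → $823.70
  Jul: +$823.70 − $7,727.28 → -$6,079.88
  Aug: +$823.70 − $2,157.12 → -$7,413.30
  Sep: +$823.70 → -$6,589.60
  Oct: +$823.70 → -$5,765.90
  Nov: +$823.70 → -$4,942.20
  Dec: +$823.70 → -$4,118.50
  Jan: +$823.70 → -$3,294.80
  Feb: +$823.70 → -$2,471.10
  Mar: +$823.70 → -$1,647.40
  Apr: +$823.70 → -$823.70
  May: +$823.70 → $0.00
Lowest trial balance = -$7,413.30 (Aug)
Initial deposit = cushion − low point = $1,647.40 − (-$7,413.30) = $9,060.70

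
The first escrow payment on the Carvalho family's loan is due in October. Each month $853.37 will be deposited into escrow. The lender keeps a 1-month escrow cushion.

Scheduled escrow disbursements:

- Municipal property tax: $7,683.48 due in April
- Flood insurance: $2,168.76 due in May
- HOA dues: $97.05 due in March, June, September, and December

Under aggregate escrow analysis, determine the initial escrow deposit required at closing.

Cushion = 1 × $853.37 = $853.37
Trial balance (start $0, +$853.37 each month, − disbursements):
  Oct: +$853.37 → $853.37
  Nov: +$853.37 → $1,706.74
  Dec: +$853.37 − $97.05 → $2,463.06
  Jan: +$853.37 → $3,316.43
  Feb: +$853.37 → $4,169.80
  Mar: +$853.37 − $97.05 → $4,926.12
  Apr: +$853.37 − $7,683.48 → -$1,903.99
  May: +$853.37 − $2,168.76 → -$3,219.38
  Jun: +$853.37 − $97.05 → -$2,463.06
  Jul: +$853.37 → -$1,609.69
  Aug: +$853.37 → -$756.32
  Sep: +$853.37 − $97.05 → $0.00
Lowest trial balance = -$3,219.38 (May)
Initial deposit = cushion − low point = $853.37 − (-$3,219.38) = $4,072.75

$4,072.75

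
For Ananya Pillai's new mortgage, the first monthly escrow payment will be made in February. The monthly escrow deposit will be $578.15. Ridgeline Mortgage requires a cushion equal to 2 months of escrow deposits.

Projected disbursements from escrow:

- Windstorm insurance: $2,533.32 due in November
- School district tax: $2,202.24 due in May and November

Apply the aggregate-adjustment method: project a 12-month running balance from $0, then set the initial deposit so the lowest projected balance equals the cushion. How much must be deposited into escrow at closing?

$2,312.60

Cushion = 2 × $578.15 = $1,156.30
Trial balance (start $0, +$578.15 each month, − disbursements):
  Feb: +$578.15 → $578.15
  Mar: +$578.15 → $1,156.30
  Apr: +$578.15 → $1,734.45
  May: +$578.15 − $2,202.24 → $110.36
  Jun: +$578.15 → $688.51
  Jul: +$578.15 → $1,266.66
  Aug: +$578.15 → $1,844.81
  Sep: +$578.15 → $2,422.96
  Oct: +$578.15 → $3,001.11
  Nov: +$578.15 − $4,735.56 → -$1,156.30
  Dec: +$578.15 → -$578.15
  Jan: +$578.15 → $0.00
Lowest trial balance = -$1,156.30 (Nov)
Initial deposit = cushion − low point = $1,156.30 − (-$1,156.30) = $2,312.60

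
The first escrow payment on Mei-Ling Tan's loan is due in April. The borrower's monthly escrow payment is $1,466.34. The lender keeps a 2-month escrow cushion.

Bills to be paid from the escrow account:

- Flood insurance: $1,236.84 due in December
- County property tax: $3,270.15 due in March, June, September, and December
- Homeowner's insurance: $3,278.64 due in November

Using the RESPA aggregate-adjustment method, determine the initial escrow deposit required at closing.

Cushion = 2 × $1,466.34 = $2,932.68
Trial balance (start $0, +$1,466.34 each month, − disbursements):
  Apr: +$1,466.34 → $1,466.34
  May: +$1,466.34 → $2,932.68
  Jun: +$1,466.34 − $3,270.15 → $1,128.87
  Jul: +$1,466.34 → $2,595.21
  Aug: +$1,466.34 → $4,061.55
  Sep: +$1,466.34 − $3,270.15 → $2,257.74
  Oct: +$1,466.34 → $3,724.08
  Nov: +$1,466.34 − $3,278.64 → $1,911.78
  Dec: +$1,466.34 − $4,506.99 → -$1,128.87
  Jan: +$1,466.34 → $337.47
  Feb: +$1,466.34 → $1,803.81
  Mar: +$1,466.34 − $3,270.15 → $0.00
Lowest trial balance = -$1,128.87 (Dec)
Initial deposit = cushion − low point = $2,932.68 − (-$1,128.87) = $4,061.55

$4,061.55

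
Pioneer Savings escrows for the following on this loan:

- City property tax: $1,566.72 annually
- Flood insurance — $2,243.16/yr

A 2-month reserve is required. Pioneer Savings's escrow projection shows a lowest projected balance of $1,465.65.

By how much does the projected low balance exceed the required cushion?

City property tax = $1,566.72
Flood insurance = $2,243.16
Total per year = $1,566.72 + $2,243.16 = $3,809.88
Base monthly escrow = $3,809.88 ÷ 12 = $317.49
Required reserve = 2 × $317.49 = $634.98
Excess over cushion: $1,465.65 − $634.98 = $830.67

$830.67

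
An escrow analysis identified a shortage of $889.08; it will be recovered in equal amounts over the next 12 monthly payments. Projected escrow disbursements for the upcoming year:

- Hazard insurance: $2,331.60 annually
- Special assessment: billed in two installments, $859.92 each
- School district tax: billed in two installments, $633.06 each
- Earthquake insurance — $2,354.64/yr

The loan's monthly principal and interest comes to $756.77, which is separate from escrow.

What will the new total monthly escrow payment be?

$713.44

Hazard insurance — $2,331.60
Special assessment — $859.92 × 2 = $1,719.84
School district tax — $633.06 × 2 = $1,266.12
Earthquake insurance — $2,354.64
Annual escrow total = $7,672.20
Monthly escrow = $7,672.20 ÷ 12 = $639.35
Monthly shortage recovery: $889.08 ÷ 12 = $74.09
Adjusted monthly = $639.35 + $74.09 = $713.44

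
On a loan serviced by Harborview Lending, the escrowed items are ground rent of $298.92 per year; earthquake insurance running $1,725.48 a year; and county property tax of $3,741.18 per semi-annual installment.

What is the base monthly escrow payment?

$792.23

Ground rent = $298.92 annually
Earthquake insurance = $1,725.48 annually
County property tax = $3,741.18 × 2 = $7,482.36 annually
Combined annual = $298.92 + $1,725.48 + $7,482.36 = $9,506.76
Monthly escrow = $9,506.76 / 12 = $792.23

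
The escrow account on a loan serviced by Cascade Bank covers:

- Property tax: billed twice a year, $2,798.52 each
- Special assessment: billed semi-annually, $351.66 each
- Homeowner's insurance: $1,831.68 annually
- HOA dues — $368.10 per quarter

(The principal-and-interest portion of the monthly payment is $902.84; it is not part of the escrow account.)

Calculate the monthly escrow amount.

Property tax = $2,798.52 × 2 = $5,597.04/yr
Special assessment = $351.66 × 2 = $703.32/yr
Homeowner's insurance = $1,831.68/yr
HOA dues = $368.10 × 4 = $1,472.40/yr
Total annual escrow = $9,604.44
Monthly = $9,604.44 / 12 = $800.37

$800.37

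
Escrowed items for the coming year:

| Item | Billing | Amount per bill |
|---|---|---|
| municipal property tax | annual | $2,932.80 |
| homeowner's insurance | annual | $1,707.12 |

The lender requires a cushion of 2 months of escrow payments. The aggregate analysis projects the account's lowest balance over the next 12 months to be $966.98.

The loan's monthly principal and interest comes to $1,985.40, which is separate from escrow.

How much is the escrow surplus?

$193.66

Municipal property tax — $2,932.80
Homeowner's insurance — $1,707.12
Combined annual = $4,639.92
Monthly escrow = $4,639.92 ÷ 12 = $386.66
Cushion = 2 × $386.66 = $773.32
Excess over cushion: $966.98 − $773.32 = $193.66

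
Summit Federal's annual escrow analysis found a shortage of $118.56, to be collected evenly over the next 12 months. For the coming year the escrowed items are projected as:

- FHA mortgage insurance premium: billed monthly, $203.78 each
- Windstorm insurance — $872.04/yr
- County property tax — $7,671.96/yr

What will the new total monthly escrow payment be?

FHA mortgage insurance premium: $203.78 × 12 = $2,445.36 annually
Windstorm insurance: $872.04 annually
County property tax: $7,671.96 annually
Total per year = $2,445.36 + $872.04 + $7,671.96 = $10,989.36
Monthly escrow = $10,989.36 / 12 = $915.78
Shortage per month = $118.56 ÷ 12 = $9.88
New monthly escrow = $915.78 + $9.88 = $925.66

$925.66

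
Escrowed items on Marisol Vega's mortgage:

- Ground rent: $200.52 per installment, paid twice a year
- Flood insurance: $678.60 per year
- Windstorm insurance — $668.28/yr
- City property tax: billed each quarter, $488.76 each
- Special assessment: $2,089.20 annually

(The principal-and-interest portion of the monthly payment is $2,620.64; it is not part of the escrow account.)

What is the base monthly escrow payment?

$482.68

Ground rent = $200.52 × 2 = $401.04 annually
Flood insurance = $678.60 annually
Windstorm insurance = $668.28 annually
City property tax = $488.76 × 4 = $1,955.04 annually
Special assessment = $2,089.20 annually
Annual escrow total = $401.04 + $678.60 + $668.28 + $1,955.04 + $2,089.20 = $5,792.16
Monthly escrow = $5,792.16 ÷ 12 = $482.68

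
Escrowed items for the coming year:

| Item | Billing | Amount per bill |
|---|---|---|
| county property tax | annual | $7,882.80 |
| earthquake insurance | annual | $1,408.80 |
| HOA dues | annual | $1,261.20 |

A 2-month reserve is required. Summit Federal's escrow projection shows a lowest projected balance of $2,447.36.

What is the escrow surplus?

County property tax: $7,882.80/yr
Earthquake insurance: $1,408.80/yr
HOA dues: $1,261.20/yr
Total per year = $7,882.80 + $1,408.80 + $1,261.20 = $10,552.80
Base monthly escrow = $10,552.80 / 12 = $879.40
Required reserve = 2 × $879.40 = $1,758.80
Excess over cushion: $2,447.36 − $1,758.80 = $688.56

$688.56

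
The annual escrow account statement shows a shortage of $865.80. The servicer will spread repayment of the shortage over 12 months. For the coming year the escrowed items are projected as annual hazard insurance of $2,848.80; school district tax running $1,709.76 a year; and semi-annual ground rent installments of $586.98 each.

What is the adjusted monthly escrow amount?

Hazard insurance = $2,848.80
School district tax = $1,709.76
Ground rent = $586.98 × 2 = $1,173.96
Annual escrow total = $5,732.52
Per month = $5,732.52 ÷ 12 = $477.71
Shortage spread = $865.80 ÷ 12 = $72.15/mo
Adjusted monthly = $477.71 + $72.15 = $549.86

$549.86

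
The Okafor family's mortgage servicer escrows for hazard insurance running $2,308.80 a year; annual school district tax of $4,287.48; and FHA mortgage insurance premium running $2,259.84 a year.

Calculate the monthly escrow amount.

Hazard insurance — $2,308.80
School district tax — $4,287.48
FHA mortgage insurance premium — $2,259.84
Total per year = $8,856.12
Base monthly escrow = $8,856.12 ÷ 12 = $738.01

$738.01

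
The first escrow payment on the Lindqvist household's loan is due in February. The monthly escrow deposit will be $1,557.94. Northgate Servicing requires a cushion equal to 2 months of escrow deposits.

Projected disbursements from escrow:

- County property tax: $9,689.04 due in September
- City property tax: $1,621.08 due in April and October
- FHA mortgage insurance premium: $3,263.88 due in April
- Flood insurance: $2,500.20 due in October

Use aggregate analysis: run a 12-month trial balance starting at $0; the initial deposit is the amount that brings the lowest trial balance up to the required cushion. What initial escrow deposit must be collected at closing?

$7,789.70

Cushion = 2 × $1,557.94 = $3,115.88
Trial balance (start $0, +$1,557.94 each month, − disbursements):
  Feb: +$1,557.94 → $1,557.94
  Mar: +$1,557.94 → $3,115.88
  Apr: +$1,557.94 − $4,884.96 → -$211.14
  May: +$1,557.94 → $1,346.80
  Jun: +$1,557.94 → $2,904.74
  Jul: +$1,557.94 → $4,462.68
  Aug: +$1,557.94 → $6,020.62
  Sep: +$1,557.94 − $9,689.04 → -$2,110.48
  Oct: +$1,557.94 − $4,121.28 → -$4,673.82
  Nov: +$1,557.94 → -$3,115.88
  Dec: +$1,557.94 → -$1,557.94
  Jan: +$1,557.94 → $0.00
Lowest trial balance = -$4,673.82 (Oct)
Initial deposit = cushion − low point = $3,115.88 − (-$4,673.82) = $7,789.70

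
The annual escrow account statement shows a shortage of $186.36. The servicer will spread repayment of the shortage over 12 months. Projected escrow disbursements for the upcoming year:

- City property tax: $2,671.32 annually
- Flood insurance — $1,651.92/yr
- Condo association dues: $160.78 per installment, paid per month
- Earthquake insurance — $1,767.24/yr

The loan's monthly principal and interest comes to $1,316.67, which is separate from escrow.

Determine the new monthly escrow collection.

City property tax — $2,671.32
Flood insurance — $1,651.92
Condo association dues — $160.78 × 12 = $1,929.36
Earthquake insurance — $1,767.24
Yearly total = $2,671.32 + $1,651.92 + $1,929.36 + $1,767.24 = $8,019.84
Per month = $8,019.84 ÷ 12 = $668.32
Shortage per month = $186.36 ÷ 12 = $15.53
Adjusted monthly = $668.32 + $15.53 = $683.85

$683.85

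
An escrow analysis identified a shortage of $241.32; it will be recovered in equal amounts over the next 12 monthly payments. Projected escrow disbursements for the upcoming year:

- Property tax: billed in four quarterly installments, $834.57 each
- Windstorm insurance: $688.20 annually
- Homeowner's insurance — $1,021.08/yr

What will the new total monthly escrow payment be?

$440.74

Property tax: $834.57 × 4 = $3,338.28 annually
Windstorm insurance: $688.20 annually
Homeowner's insurance: $1,021.08 annually
Combined annual = $3,338.28 + $688.20 + $1,021.08 = $5,047.56
Base monthly escrow = $5,047.56 / 12 = $420.63
Monthly shortage recovery: $241.32 / 12 = $20.11
New monthly escrow = $420.63 + $20.11 = $440.74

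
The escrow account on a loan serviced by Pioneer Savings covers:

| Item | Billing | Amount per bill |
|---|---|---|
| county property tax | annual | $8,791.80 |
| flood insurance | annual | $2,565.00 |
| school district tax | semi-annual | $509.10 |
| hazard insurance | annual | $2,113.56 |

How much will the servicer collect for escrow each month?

County property tax = $8,791.80
Flood insurance = $2,565.00
School district tax = $509.10 × 2 = $1,018.20
Hazard insurance = $2,113.56
Total per year = $8,791.80 + $2,565.00 + $1,018.20 + $2,113.56 = $14,488.56
Base monthly escrow = $14,488.56 / 12 = $1,207.38

$1,207.38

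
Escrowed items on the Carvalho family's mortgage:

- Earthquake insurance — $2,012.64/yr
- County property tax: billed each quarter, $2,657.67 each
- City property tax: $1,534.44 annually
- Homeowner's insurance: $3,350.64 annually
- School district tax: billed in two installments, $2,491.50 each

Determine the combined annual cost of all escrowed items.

$22,511.40

Earthquake insurance = $2,012.64/yr
County property tax = $2,657.67 × 4 = $10,630.68/yr
City property tax = $1,534.44/yr
Homeowner's insurance = $3,350.64/yr
School district tax = $2,491.50 × 2 = $4,983.00/yr
Annual escrow total = $22,511.40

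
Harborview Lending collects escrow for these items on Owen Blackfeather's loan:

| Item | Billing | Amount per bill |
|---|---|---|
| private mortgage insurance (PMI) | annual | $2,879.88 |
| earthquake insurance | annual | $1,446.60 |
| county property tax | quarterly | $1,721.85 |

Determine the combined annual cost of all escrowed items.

Private mortgage insurance (PMI) = $2,879.88 annually
Earthquake insurance = $1,446.60 annually
County property tax = $1,721.85 × 4 = $6,887.40 annually
Annual escrow total = $2,879.88 + $1,446.60 + $6,887.40 = $11,213.88

$11,213.88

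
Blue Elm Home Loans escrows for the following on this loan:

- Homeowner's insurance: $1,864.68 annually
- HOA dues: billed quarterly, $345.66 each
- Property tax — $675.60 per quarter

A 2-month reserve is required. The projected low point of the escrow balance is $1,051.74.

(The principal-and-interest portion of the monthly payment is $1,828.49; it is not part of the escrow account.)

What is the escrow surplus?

Homeowner's insurance: $1,864.68 per year
HOA dues: $345.66 × 4 = $1,382.64 per year
Property tax: $675.60 × 4 = $2,702.40 per year
Annual escrow total = $1,864.68 + $1,382.64 + $2,702.40 = $5,949.72
Base monthly escrow = $5,949.72 ÷ 12 = $495.81
Cushion = 2 × $495.81 = $991.62
Surplus = $1,051.74 − $991.62 = $60.12

$60.12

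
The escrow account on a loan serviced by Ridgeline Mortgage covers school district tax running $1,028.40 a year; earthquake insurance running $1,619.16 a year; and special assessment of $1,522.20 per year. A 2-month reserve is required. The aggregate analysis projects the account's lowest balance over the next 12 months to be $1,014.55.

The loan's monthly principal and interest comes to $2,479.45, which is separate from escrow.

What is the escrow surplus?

School district tax = $1,028.40/yr
Earthquake insurance = $1,619.16/yr
Special assessment = $1,522.20/yr
Total annual escrow = $1,028.40 + $1,619.16 + $1,522.20 = $4,169.76
Base monthly escrow = $4,169.76 / 12 = $347.48
Cushion = 2 × $347.48 = $694.96
Surplus = $1,014.55 − $694.96 = $319.59

$319.59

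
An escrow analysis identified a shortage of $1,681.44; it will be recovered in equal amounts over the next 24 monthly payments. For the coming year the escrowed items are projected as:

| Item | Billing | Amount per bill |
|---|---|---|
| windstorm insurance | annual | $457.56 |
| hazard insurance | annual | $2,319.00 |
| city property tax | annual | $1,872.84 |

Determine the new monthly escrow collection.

Windstorm insurance — $457.56 per year
Hazard insurance — $2,319.00 per year
City property tax — $1,872.84 per year
Combined annual = $4,649.40
Monthly escrow = $4,649.40 / 12 = $387.45
Shortage spread = $1,681.44 ÷ 24 = $70.06/mo
Adjusted monthly = $387.45 + $70.06 = $457.51

$457.51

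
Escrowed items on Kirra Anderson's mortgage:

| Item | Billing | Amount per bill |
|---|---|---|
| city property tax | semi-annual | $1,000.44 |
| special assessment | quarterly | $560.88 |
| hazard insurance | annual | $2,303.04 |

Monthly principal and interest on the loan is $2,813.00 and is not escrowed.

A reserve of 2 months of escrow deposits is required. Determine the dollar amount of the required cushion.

City property tax — $1,000.44 × 2 = $2,000.88 per year
Special assessment — $560.88 × 4 = $2,243.52 per year
Hazard insurance — $2,303.04 per year
Combined annual = $6,547.44
Monthly = $6,547.44 / 12 = $545.62
Reserve = 2 × $545.62 = $1,091.24

$1,091.24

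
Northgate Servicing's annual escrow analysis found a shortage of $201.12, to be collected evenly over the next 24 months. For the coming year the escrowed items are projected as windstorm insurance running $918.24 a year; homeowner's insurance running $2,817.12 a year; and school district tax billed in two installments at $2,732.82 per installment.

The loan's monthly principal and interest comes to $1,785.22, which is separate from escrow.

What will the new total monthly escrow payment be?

Windstorm insurance = $918.24 per year
Homeowner's insurance = $2,817.12 per year
School district tax = $2,732.82 × 2 = $5,465.64 per year
Combined annual = $918.24 + $2,817.12 + $5,465.64 = $9,201.00
Per month = $9,201.00 / 12 = $766.75
Monthly shortage recovery: $201.12 ÷ 24 = $8.38
New monthly escrow = $766.75 + $8.38 = $775.13

$775.13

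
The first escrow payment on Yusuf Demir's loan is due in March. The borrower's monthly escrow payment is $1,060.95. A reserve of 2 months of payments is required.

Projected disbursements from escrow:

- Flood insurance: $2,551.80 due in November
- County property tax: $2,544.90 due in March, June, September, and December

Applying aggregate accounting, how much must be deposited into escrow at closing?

$4,243.80

Cushion = 2 × $1,060.95 = $2,121.90
Trial balance (start $0, +$1,060.95 each month, − disbursements):
  Mar: +$1,060.95 − $2,544.90 → -$1,483.95
  Apr: +$1,060.95 → -$423.00
  May: +$1,060.95 → $637.95
  Jun: +$1,060.95 − $2,544.90 → -$846.00
  Jul: +$1,060.95 → $214.95
  Aug: +$1,060.95 → $1,275.90
  Sep: +$1,060.95 − $2,544.90 → -$208.05
  Oct: +$1,060.95 → $852.90
  Nov: +$1,060.95 − $2,551.80 → -$637.95
  Dec: +$1,060.95 − $2,544.90 → -$2,121.90
  Jan: +$1,060.95 → -$1,060.95
  Feb: +$1,060.95 → $0.00
Lowest trial balance = -$2,121.90 (Dec)
Initial deposit = cushion − low point = $2,121.90 − (-$2,121.90) = $4,243.80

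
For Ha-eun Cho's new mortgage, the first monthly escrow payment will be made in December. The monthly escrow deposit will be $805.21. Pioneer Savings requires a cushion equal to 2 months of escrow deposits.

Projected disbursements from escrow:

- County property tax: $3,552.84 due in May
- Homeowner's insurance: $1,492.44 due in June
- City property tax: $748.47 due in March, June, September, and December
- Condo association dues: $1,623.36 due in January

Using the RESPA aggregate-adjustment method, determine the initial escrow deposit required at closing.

Cushion = 2 × $805.21 = $1,610.42
Trial balance (start $0, +$805.21 each month, − disbursements):
  Dec: +$805.21 − $748.47 → $56.74
  Jan: +$805.21 − $1,623.36 → -$761.41
  Feb: +$805.21 → $43.80
  Mar: +$805.21 − $748.47 → $100.54
  Apr: +$805.21 → $905.75
  May: +$805.21 − $3,552.84 → -$1,841.88
  Jun: +$805.21 − $2,240.91 → -$3,277.58
  Jul: +$805.21 → -$2,472.37
  Aug: +$805.21 → -$1,667.16
  Sep: +$805.21 − $748.47 → -$1,610.42
  Oct: +$805.21 → -$805.21
  Nov: +$805.21 → $0.00
Lowest trial balance = -$3,277.58 (Jun)
Initial deposit = cushion − low point = $1,610.42 − (-$3,277.58) = $4,888.00

$4,888.00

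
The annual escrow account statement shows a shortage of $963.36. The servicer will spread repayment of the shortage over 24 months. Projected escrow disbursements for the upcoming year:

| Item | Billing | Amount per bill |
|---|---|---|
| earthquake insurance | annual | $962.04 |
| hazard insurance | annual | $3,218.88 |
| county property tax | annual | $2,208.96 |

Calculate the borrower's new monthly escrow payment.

Earthquake insurance: $962.04 per year
Hazard insurance: $3,218.88 per year
County property tax: $2,208.96 per year
Combined annual = $962.04 + $3,218.88 + $2,208.96 = $6,389.88
Per month = $6,389.88 / 12 = $532.49
Shortage per month = $963.36 / 24 = $40.14
Adjusted monthly = $532.49 + $40.14 = $572.63

$572.63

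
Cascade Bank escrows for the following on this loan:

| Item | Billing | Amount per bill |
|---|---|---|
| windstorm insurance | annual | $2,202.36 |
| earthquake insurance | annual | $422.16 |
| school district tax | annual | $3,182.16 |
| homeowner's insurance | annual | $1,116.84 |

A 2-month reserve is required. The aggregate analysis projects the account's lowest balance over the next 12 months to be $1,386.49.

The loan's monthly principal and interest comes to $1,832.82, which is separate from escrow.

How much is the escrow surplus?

$232.57

Windstorm insurance — $2,202.36
Earthquake insurance — $422.16
School district tax — $3,182.16
Homeowner's insurance — $1,116.84
Annual escrow total = $2,202.36 + $422.16 + $3,182.16 + $1,116.84 = $6,923.52
Monthly escrow = $6,923.52 / 12 = $576.96
Required reserve = 2 × $576.96 = $1,153.92
Surplus = $1,386.49 − $1,153.92 = $232.57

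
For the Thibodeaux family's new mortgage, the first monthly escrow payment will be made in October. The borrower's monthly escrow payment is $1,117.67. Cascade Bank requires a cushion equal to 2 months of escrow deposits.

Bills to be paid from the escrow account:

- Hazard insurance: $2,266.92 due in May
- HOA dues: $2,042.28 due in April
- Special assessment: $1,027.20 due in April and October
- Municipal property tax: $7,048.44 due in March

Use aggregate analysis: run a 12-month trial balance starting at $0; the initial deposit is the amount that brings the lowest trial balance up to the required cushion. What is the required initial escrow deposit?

Cushion = 2 × $1,117.67 = $2,235.34
Trial balance (start $0, +$1,117.67 each month, − disbursements):
  Oct: +$1,117.67 − $1,027.20 → $90.47
  Nov: +$1,117.67 → $1,208.14
  Dec: +$1,117.67 → $2,325.81
  Jan: +$1,117.67 → $3,443.48
  Feb: +$1,117.67 → $4,561.15
  Mar: +$1,117.67 − $7,048.44 → -$1,369.62
  Apr: +$1,117.67 − $3,069.48 → -$3,321.43
  May: +$1,117.67 − $2,266.92 → -$4,470.68
  Jun: +$1,117.67 → -$3,353.01
  Jul: +$1,117.67 → -$2,235.34
  Aug: +$1,117.67 → -$1,117.67
  Sep: +$1,117.67 → $0.00
Lowest trial balance = -$4,470.68 (May)
Initial deposit = cushion − low point = $2,235.34 − (-$4,470.68) = $6,706.02

$6,706.02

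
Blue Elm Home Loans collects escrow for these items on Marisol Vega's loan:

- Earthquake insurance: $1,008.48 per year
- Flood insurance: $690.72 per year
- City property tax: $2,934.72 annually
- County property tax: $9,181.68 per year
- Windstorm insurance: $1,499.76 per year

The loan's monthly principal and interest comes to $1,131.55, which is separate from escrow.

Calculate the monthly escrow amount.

$1,276.28

Earthquake insurance = $1,008.48 annually
Flood insurance = $690.72 annually
City property tax = $2,934.72 annually
County property tax = $9,181.68 annually
Windstorm insurance = $1,499.76 annually
Total annual escrow = $1,008.48 + $690.72 + $2,934.72 + $9,181.68 + $1,499.76 = $15,315.36
Per month = $15,315.36 / 12 = $1,276.28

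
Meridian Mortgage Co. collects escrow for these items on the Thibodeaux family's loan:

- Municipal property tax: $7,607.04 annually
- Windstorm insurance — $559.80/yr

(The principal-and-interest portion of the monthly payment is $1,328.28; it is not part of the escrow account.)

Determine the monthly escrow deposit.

$680.57

Municipal property tax: $7,607.04
Windstorm insurance: $559.80
Combined annual = $8,166.84
Monthly = $8,166.84 / 12 = $680.57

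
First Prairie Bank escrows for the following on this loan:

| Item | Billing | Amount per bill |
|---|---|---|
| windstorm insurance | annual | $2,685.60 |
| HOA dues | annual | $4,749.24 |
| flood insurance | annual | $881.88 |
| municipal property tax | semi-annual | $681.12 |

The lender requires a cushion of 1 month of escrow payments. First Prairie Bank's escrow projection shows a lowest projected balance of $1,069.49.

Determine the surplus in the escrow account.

$262.91

Windstorm insurance = $2,685.60/yr
HOA dues = $4,749.24/yr
Flood insurance = $881.88/yr
Municipal property tax = $681.12 × 2 = $1,362.24/yr
Combined annual = $2,685.60 + $4,749.24 + $881.88 + $1,362.24 = $9,678.96
Monthly escrow = $9,678.96 / 12 = $806.58
Required reserve = 1 × $806.58 = $806.58
Surplus = $1,069.49 − $806.58 = $262.91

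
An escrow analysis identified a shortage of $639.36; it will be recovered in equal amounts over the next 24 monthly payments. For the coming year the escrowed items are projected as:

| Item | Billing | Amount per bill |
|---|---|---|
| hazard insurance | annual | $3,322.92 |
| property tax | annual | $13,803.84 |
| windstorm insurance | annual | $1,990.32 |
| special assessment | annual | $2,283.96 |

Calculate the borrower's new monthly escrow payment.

$1,810.06

Hazard insurance — $3,322.92/yr
Property tax — $13,803.84/yr
Windstorm insurance — $1,990.32/yr
Special assessment — $2,283.96/yr
Total per year = $3,322.92 + $13,803.84 + $1,990.32 + $2,283.96 = $21,401.04
Monthly escrow = $21,401.04 ÷ 12 = $1,783.42
Shortage spread = $639.36 / 24 = $26.64/mo
New monthly escrow = $1,783.42 + $26.64 = $1,810.06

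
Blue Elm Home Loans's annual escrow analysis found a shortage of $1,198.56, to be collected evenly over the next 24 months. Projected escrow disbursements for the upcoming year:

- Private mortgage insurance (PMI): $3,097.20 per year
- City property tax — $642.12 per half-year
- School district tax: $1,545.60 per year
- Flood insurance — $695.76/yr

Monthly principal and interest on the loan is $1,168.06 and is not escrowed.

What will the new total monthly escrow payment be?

Private mortgage insurance (PMI): $3,097.20
City property tax: $642.12 × 2 = $1,284.24
School district tax: $1,545.60
Flood insurance: $695.76
Total per year = $3,097.20 + $1,284.24 + $1,545.60 + $695.76 = $6,622.80
Base monthly escrow = $6,622.80 ÷ 12 = $551.90
Monthly shortage recovery: $1,198.56 / 24 = $49.94
New monthly escrow = $551.90 + $49.94 = $601.84

$601.84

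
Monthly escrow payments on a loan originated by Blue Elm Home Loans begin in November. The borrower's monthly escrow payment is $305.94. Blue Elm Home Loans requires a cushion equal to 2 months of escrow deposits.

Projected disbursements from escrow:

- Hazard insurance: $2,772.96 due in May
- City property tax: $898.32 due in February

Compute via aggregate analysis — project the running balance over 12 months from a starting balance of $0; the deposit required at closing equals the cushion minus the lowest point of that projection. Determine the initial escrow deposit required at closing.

$2,141.58

Cushion = 2 × $305.94 = $611.88
Trial balance (start $0, +$305.94 each month, − disbursements):
  Nov: +$305.94 → $305.94
  Dec: +$305.94 → $611.88
  Jan: +$305.94 → $917.82
  Feb: +$305.94 − $898.32 → $325.44
  Mar: +$305.94 → $631.38
  Apr: +$305.94 → $937.32
  May: +$305.94 − $2,772.96 → -$1,529.70
  Jun: +$305.94 → -$1,223.76
  Jul: +$305.94 → -$917.82
  Aug: +$305.94 → -$611.88
  Sep: +$305.94 → -$305.94
  Oct: +$305.94 → $0.00
Lowest trial balance = -$1,529.70 (May)
Initial deposit = cushion − low point = $611.88 − (-$1,529.70) = $2,141.58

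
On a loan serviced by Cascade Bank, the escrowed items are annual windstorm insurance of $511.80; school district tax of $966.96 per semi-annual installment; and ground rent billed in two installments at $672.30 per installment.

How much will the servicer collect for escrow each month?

Windstorm insurance — $511.80
School district tax — $966.96 × 2 = $1,933.92
Ground rent — $672.30 × 2 = $1,344.60
Yearly total = $511.80 + $1,933.92 + $1,344.60 = $3,790.32
Monthly escrow = $3,790.32 / 12 = $315.86

$315.86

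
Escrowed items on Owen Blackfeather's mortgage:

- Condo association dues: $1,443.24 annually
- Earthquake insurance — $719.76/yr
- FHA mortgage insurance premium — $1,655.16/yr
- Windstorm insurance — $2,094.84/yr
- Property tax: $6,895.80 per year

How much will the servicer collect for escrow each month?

$1,067.40

Condo association dues — $1,443.24 per year
Earthquake insurance — $719.76 per year
FHA mortgage insurance premium — $1,655.16 per year
Windstorm insurance — $2,094.84 per year
Property tax — $6,895.80 per year
Total annual escrow = $1,443.24 + $719.76 + $1,655.16 + $2,094.84 + $6,895.80 = $12,808.80
Base monthly escrow = $12,808.80 ÷ 12 = $1,067.40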